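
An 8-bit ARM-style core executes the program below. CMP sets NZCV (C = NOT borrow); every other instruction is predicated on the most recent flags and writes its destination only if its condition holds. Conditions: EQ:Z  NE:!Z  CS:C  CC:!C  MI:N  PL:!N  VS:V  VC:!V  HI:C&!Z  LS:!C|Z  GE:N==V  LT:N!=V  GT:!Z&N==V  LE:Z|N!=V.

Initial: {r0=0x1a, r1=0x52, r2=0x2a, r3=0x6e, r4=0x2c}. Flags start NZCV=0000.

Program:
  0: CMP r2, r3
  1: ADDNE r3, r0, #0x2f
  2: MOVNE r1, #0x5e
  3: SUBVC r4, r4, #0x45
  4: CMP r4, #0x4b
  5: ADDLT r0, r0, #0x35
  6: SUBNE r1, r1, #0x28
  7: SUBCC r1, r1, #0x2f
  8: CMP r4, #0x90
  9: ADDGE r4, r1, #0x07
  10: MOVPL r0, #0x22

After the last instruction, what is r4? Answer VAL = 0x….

[0] flags=1000 → (cmp)
[1] flags=1000 NE?T → r3=0x49
[2] flags=1000 NE?T → r1=0x5e
[3] flags=1000 VC?T → r4=0xe7
[4] flags=1010 → (cmp)
[5] flags=1010 LT?T → r0=0x4f
[6] flags=1010 NE?T → r1=0x36
[7] flags=1010 CC?F → skip
[8] flags=0010 → (cmp)
[9] flags=0010 GE?T → r4=0x3d
[10] flags=0010 PL?T → r0=0x22

VAL = 0x3d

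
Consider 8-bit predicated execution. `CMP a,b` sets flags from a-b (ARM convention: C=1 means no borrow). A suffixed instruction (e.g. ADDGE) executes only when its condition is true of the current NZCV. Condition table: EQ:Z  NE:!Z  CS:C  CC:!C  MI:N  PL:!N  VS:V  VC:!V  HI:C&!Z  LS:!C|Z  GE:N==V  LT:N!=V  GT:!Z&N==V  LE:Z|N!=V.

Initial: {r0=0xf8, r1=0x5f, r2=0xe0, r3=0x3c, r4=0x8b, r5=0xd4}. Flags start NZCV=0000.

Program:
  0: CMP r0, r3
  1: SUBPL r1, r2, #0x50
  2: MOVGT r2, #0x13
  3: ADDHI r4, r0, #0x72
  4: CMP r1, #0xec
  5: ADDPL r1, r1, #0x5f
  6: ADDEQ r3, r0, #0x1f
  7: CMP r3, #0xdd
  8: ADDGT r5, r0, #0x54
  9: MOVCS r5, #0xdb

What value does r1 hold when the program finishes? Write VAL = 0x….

VAL = 0xbe

0: ✓ CMP  NZCV=1010
1: · SUBPL
2: · MOVGT
3: ✓ ADDHI  r4←0x6a
4: ✓ CMP  NZCV=0000
5: ✓ ADDPL  r1←0xbe
6: · ADDEQ
7: ✓ CMP  NZCV=0000
8: ✓ ADDGT  r5←0x4c
9: · MOVCS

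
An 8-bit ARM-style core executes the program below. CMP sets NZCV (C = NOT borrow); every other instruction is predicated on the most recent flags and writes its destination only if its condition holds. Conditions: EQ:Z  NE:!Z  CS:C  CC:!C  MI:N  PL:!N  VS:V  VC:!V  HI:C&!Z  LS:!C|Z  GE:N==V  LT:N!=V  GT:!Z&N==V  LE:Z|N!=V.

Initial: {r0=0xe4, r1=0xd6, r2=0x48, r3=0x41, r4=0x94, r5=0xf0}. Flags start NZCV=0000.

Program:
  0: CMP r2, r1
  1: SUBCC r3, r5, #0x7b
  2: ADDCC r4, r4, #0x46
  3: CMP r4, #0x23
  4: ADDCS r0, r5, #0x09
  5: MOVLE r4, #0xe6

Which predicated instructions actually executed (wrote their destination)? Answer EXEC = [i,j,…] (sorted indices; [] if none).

0: ✓ CMP  NZCV=0000
1: ✓ SUBCC  r3←0x75
2: ✓ ADDCC  r4←0xda
3: ✓ CMP  NZCV=1010
4: ✓ ADDCS  r0←0xf9
5: ✓ MOVLE  r4←0xe6

EXEC = [1,2,4,5]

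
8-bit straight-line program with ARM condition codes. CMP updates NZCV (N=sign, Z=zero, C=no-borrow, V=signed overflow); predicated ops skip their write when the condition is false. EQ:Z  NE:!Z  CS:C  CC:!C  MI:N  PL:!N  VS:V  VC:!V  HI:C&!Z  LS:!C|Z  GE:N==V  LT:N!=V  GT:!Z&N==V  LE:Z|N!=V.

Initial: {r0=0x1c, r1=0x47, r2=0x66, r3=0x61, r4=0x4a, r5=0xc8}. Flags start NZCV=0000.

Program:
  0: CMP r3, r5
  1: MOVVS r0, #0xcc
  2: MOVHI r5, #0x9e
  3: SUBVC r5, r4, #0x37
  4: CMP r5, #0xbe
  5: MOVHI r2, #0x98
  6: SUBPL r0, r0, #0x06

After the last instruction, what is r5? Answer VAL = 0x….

VAL = 0xc8

[0] flags=1001 → (cmp)
[1] flags=1001 VS?T → r0=0xcc
[2] flags=1001 HI?F → skip
[3] flags=1001 VC?F → skip
[4] flags=0010 → (cmp)
[5] flags=0010 HI?T → r2=0x98
[6] flags=0010 PL?T → r0=0xc6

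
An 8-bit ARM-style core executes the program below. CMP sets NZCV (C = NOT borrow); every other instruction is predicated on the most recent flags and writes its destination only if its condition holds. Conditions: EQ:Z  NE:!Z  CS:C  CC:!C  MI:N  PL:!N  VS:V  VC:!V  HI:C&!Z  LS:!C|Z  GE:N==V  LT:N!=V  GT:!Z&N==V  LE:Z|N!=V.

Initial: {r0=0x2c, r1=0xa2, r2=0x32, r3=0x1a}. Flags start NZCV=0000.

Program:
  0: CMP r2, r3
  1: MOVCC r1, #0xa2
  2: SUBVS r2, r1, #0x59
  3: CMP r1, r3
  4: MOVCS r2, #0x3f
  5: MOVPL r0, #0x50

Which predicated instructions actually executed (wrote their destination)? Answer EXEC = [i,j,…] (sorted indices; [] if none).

0: ✓ CMP  NZCV=0010
1: · MOVCC
2: · SUBVS
3: ✓ CMP  NZCV=1010
4: ✓ MOVCS  r2←0x3f
5: · MOVPL

EXEC = [4]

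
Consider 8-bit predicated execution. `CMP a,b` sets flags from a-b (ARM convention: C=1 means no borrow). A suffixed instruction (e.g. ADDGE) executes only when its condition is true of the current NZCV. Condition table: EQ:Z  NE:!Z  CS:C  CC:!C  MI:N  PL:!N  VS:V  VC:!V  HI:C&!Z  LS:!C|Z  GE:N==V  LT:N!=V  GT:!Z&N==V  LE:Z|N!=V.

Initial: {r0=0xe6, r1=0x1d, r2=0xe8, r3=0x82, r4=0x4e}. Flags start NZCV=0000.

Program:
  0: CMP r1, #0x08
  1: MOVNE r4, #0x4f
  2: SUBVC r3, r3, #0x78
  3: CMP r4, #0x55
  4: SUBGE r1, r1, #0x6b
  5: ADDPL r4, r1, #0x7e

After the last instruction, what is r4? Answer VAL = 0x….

VAL = 0x4f

0: ✓ CMP  NZCV=0010
1: ✓ MOVNE  r4←0x4f
2: ✓ SUBVC  r3←0x0a
3: ✓ CMP  NZCV=1000
4: · SUBGE
5: · ADDPL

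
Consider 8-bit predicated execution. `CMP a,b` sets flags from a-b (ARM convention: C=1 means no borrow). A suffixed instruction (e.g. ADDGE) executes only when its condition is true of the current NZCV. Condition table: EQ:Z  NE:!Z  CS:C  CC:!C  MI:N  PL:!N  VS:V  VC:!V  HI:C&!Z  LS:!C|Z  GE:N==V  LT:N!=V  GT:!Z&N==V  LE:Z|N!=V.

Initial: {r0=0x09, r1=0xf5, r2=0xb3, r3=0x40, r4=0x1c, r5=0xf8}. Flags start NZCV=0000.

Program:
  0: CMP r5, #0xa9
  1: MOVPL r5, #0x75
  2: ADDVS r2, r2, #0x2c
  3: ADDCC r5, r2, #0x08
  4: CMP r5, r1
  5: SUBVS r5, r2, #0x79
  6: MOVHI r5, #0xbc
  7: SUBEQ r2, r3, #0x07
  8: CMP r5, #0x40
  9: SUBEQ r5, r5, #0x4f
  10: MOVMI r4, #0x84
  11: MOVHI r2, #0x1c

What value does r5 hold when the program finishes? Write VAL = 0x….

[0] flags=0010 → (cmp)
[1] flags=0010 PL?T → r5=0x75
[2] flags=0010 VS?F → skip
[3] flags=0010 CC?F → skip
[4] flags=1001 → (cmp)
[5] flags=1001 VS?T → r5=0x3a
[6] flags=1001 HI?F → skip
[7] flags=1001 EQ?F → skip
[8] flags=1000 → (cmp)
[9] flags=1000 EQ?F → skip
[10] flags=1000 MI?T → r4=0x84
[11] flags=1000 HI?F → skip

VAL = 0x3a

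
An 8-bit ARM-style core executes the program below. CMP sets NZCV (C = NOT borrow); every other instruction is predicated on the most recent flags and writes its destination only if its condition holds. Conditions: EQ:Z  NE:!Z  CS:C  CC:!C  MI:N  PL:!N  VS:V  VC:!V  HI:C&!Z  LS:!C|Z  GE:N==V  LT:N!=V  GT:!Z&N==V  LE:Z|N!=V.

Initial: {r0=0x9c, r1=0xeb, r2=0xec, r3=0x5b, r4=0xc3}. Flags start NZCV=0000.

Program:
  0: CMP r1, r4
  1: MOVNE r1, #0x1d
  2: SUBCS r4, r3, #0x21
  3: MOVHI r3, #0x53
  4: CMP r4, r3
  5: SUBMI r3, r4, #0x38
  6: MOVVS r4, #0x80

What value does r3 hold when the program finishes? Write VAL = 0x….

VAL = 0x02

0: ✓ CMP  NZCV=0010
1: ✓ MOVNE  r1←0x1d
2: ✓ SUBCS  r4←0x3a
3: ✓ MOVHI  r3←0x53
4: ✓ CMP  NZCV=1000
5: ✓ SUBMI  r3←0x02
6: · MOVVS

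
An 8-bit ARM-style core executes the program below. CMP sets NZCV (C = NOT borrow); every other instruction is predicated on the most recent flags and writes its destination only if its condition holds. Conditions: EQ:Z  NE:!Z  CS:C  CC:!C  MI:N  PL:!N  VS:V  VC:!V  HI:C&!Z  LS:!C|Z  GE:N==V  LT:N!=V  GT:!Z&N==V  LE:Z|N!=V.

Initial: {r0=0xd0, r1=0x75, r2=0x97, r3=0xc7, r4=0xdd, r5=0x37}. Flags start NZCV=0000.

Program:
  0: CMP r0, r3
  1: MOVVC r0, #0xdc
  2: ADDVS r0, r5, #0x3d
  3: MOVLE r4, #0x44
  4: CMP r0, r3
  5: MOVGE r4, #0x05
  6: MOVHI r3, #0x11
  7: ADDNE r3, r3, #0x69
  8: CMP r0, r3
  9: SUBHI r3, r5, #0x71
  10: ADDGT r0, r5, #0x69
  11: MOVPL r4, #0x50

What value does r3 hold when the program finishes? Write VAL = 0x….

VAL = 0xc6

0: ✓ CMP  NZCV=0010
1: ✓ MOVVC  r0←0xdc
2: · ADDVS
3: · MOVLE
4: ✓ CMP  NZCV=0010
5: ✓ MOVGE  r4←0x05
6: ✓ MOVHI  r3←0x11
7: ✓ ADDNE  r3←0x7a
8: ✓ CMP  NZCV=0011
9: ✓ SUBHI  r3←0xc6
10: · ADDGT
11: ✓ MOVPL  r4←0x50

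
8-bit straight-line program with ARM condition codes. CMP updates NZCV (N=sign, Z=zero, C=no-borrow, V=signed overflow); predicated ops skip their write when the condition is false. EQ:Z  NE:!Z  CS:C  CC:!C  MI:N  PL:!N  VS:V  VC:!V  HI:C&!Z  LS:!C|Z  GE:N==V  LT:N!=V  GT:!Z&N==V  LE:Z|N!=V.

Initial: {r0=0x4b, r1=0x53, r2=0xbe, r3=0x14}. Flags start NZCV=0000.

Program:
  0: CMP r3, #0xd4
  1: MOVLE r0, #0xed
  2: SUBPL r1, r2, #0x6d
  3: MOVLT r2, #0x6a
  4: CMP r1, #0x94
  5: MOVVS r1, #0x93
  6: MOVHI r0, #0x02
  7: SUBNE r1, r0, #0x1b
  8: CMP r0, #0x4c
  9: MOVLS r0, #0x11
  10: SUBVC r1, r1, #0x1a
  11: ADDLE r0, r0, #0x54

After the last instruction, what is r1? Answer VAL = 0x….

VAL = 0x16

0: ✓ CMP  NZCV=0000
1: · MOVLE
2: ✓ SUBPL  r1←0x51
3: · MOVLT
4: ✓ CMP  NZCV=1001
5: ✓ MOVVS  r1←0x93
6: · MOVHI
7: ✓ SUBNE  r1←0x30
8: ✓ CMP  NZCV=1000
9: ✓ MOVLS  r0←0x11
10: ✓ SUBVC  r1←0x16
11: ✓ ADDLE  r0←0x65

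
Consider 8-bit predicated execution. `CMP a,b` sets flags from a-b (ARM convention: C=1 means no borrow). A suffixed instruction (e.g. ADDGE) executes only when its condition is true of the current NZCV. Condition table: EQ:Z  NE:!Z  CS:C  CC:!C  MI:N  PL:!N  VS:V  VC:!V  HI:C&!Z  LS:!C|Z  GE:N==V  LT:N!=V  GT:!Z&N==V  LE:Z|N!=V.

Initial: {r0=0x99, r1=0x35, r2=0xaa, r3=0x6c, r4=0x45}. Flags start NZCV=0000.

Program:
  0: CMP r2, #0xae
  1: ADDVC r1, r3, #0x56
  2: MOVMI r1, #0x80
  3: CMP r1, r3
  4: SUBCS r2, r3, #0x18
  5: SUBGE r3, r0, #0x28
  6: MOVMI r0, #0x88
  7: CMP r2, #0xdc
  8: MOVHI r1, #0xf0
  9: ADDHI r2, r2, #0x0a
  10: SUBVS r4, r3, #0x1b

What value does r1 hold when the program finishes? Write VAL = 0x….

VAL = 0x80

0: ✓ CMP  NZCV=1000
1: ✓ ADDVC  r1←0xc2
2: ✓ MOVMI  r1←0x80
3: ✓ CMP  NZCV=0011
4: ✓ SUBCS  r2←0x54
5: · SUBGE
6: · MOVMI
7: ✓ CMP  NZCV=0000
8: · MOVHI
9: · ADDHI
10: · SUBVS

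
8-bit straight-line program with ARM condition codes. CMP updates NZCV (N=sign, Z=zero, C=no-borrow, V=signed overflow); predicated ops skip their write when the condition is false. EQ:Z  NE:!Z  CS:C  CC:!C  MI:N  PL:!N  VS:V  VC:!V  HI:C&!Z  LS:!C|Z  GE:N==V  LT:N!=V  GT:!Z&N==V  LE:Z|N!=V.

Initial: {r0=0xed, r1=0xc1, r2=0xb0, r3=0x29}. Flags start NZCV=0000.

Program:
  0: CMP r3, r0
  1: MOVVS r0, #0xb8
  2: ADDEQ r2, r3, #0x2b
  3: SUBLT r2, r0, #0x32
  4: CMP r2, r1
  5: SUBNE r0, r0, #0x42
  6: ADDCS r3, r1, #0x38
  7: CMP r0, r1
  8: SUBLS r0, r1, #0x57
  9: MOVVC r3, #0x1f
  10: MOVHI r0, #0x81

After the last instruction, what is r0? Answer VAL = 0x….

0: ✓ CMP  NZCV=0000
1: · MOVVS
2: · ADDEQ
3: · SUBLT
4: ✓ CMP  NZCV=1000
5: ✓ SUBNE  r0←0xab
6: · ADDCS
7: ✓ CMP  NZCV=1000
8: ✓ SUBLS  r0←0x6a
9: ✓ MOVVC  r3←0x1f
10: · MOVHI

VAL = 0x6a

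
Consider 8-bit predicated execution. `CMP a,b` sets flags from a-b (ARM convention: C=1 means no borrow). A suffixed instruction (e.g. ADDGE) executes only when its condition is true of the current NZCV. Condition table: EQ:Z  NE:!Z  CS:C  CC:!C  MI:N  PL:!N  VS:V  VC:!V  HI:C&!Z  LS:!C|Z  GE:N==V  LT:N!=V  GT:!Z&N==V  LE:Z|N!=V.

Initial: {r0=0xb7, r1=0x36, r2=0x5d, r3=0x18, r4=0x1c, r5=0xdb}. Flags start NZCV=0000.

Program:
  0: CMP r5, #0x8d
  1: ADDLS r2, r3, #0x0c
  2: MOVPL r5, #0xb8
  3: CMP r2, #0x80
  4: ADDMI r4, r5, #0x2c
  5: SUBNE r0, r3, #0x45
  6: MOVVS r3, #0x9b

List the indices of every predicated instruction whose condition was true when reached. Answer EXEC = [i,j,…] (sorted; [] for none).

[0] flags=0010 → (cmp)
[1] flags=0010 LS?F → skip
[2] flags=0010 PL?T → r5=0xb8
[3] flags=1001 → (cmp)
[4] flags=1001 MI?T → r4=0xe4
[5] flags=1001 NE?T → r0=0xd3
[6] flags=1001 VS?T → r3=0x9b

EXEC = [2,4,5,6]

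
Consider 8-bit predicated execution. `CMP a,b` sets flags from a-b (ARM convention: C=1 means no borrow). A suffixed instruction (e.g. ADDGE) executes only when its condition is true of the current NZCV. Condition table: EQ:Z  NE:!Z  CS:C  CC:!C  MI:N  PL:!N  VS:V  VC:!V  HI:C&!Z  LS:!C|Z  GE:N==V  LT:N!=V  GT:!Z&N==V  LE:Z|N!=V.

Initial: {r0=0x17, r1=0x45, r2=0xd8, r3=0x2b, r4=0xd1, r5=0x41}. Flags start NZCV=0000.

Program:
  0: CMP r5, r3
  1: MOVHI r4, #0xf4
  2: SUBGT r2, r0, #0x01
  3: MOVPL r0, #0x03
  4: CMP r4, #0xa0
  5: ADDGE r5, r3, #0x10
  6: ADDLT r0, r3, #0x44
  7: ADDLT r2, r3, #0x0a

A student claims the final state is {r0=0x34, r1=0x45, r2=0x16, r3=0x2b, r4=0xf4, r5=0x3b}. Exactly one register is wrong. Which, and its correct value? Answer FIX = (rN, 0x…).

0: ✓ CMP  NZCV=0010
1: ✓ MOVHI  r4←0xf4
2: ✓ SUBGT  r2←0x16
3: ✓ MOVPL  r0←0x03
4: ✓ CMP  NZCV=0010
5: ✓ ADDGE  r5←0x3b
6: · ADDLT
7: · ADDLT

FIX = (r0, 0x03)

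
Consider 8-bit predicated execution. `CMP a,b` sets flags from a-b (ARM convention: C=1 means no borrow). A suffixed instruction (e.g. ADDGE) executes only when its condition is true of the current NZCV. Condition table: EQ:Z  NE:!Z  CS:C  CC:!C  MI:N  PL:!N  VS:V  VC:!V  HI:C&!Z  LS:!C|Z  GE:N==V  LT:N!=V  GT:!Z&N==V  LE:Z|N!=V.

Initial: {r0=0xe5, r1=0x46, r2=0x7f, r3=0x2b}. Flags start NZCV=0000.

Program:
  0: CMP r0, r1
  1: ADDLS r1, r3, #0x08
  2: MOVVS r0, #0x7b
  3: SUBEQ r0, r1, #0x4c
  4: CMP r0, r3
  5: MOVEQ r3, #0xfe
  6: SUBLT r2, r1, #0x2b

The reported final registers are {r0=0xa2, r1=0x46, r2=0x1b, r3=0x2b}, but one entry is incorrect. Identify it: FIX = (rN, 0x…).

FIX = (r0, 0xe5)

[0] flags=1010 → (cmp)
[1] flags=1010 LS?F → skip
[2] flags=1010 VS?F → skip
[3] flags=1010 EQ?F → skip
[4] flags=1010 → (cmp)
[5] flags=1010 EQ?F → skip
[6] flags=1010 LT?T → r2=0x1b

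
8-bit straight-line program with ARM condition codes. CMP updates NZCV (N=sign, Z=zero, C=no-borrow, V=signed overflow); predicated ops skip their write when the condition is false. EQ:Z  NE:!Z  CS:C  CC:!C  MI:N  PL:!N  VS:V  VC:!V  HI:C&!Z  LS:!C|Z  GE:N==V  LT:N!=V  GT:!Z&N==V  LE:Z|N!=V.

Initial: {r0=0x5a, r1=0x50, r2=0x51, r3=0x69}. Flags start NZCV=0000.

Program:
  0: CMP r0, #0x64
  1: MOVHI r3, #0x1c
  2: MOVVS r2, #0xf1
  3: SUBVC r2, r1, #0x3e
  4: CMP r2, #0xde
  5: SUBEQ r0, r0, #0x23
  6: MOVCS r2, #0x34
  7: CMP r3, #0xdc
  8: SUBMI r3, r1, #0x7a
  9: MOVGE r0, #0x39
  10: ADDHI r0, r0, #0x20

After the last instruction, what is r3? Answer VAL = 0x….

0: ✓ CMP  NZCV=1000
1: · MOVHI
2: · MOVVS
3: ✓ SUBVC  r2←0x12
4: ✓ CMP  NZCV=0000
5: · SUBEQ
6: · MOVCS
7: ✓ CMP  NZCV=1001
8: ✓ SUBMI  r3←0xd6
9: ✓ MOVGE  r0←0x39
10: · ADDHI

VAL = 0xd6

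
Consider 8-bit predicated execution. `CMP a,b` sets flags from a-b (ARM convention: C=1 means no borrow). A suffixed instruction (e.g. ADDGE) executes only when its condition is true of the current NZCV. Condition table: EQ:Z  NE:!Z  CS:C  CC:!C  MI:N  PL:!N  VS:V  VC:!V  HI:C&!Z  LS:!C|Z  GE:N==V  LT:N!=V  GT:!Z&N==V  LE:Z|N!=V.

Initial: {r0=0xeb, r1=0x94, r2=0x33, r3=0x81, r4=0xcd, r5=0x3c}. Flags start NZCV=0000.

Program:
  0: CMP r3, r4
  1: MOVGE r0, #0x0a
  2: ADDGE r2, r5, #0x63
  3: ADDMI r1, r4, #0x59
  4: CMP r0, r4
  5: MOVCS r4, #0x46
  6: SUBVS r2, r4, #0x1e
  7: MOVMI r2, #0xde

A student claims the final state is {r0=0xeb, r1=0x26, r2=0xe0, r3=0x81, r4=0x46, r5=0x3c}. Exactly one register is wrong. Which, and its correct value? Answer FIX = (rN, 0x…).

[0] flags=1000 → (cmp)
[1] flags=1000 GE?F → skip
[2] flags=1000 GE?F → skip
[3] flags=1000 MI?T → r1=0x26
[4] flags=0010 → (cmp)
[5] flags=0010 CS?T → r4=0x46
[6] flags=0010 VS?F → skip
[7] flags=0010 MI?F → skip

FIX = (r2, 0x33)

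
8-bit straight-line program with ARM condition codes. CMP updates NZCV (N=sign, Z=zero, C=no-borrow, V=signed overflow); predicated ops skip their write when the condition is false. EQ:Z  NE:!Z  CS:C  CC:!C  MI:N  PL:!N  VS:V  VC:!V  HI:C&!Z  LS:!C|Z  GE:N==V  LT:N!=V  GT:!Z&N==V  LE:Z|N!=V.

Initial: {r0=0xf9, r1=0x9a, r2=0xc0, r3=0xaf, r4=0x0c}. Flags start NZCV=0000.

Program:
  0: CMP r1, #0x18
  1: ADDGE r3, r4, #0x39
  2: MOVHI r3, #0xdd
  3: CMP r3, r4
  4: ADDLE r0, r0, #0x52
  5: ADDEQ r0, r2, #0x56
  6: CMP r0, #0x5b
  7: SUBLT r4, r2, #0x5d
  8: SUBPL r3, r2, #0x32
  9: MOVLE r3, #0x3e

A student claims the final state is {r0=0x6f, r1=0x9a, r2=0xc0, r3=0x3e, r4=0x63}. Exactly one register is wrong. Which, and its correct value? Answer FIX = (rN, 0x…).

FIX = (r0, 0x4b)

[0] flags=1010 → (cmp)
[1] flags=1010 GE?F → skip
[2] flags=1010 HI?T → r3=0xdd
[3] flags=1010 → (cmp)
[4] flags=1010 LE?T → r0=0x4b
[5] flags=1010 EQ?F → skip
[6] flags=1000 → (cmp)
[7] flags=1000 LT?T → r4=0x63
[8] flags=1000 PL?F → skip
[9] flags=1000 LE?T → r3=0x3e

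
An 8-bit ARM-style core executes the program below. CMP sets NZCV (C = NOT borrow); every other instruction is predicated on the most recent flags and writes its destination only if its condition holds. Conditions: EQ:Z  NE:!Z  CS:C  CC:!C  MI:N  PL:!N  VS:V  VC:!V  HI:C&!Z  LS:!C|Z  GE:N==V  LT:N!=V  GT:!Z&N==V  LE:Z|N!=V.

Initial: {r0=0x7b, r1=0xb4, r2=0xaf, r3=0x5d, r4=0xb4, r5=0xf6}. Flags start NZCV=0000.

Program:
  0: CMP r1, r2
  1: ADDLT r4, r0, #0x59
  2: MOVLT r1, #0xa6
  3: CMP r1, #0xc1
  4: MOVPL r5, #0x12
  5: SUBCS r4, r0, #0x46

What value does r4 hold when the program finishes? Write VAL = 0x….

0: ✓ CMP  NZCV=0010
1: · ADDLT
2: · MOVLT
3: ✓ CMP  NZCV=1000
4: · MOVPL
5: · SUBCS

VAL = 0xb4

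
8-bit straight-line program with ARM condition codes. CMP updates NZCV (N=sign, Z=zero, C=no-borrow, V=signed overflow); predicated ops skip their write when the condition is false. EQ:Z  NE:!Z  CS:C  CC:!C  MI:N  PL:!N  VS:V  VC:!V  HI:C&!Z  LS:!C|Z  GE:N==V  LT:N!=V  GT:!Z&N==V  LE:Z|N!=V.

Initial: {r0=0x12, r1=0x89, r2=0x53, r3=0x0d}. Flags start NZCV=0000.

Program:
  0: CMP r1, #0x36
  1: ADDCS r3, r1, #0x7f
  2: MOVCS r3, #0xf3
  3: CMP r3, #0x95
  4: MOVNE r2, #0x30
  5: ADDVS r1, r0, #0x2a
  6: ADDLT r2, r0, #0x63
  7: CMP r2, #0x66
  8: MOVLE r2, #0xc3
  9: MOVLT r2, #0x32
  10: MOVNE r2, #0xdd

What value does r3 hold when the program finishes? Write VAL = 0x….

[0] flags=0011 → (cmp)
[1] flags=0011 CS?T → r3=0x08
[2] flags=0011 CS?T → r3=0xf3
[3] flags=0010 → (cmp)
[4] flags=0010 NE?T → r2=0x30
[5] flags=0010 VS?F → skip
[6] flags=0010 LT?F → skip
[7] flags=1000 → (cmp)
[8] flags=1000 LE?T → r2=0xc3
[9] flags=1000 LT?T → r2=0x32
[10] flags=1000 NE?T → r2=0xdd

VAL = 0xf3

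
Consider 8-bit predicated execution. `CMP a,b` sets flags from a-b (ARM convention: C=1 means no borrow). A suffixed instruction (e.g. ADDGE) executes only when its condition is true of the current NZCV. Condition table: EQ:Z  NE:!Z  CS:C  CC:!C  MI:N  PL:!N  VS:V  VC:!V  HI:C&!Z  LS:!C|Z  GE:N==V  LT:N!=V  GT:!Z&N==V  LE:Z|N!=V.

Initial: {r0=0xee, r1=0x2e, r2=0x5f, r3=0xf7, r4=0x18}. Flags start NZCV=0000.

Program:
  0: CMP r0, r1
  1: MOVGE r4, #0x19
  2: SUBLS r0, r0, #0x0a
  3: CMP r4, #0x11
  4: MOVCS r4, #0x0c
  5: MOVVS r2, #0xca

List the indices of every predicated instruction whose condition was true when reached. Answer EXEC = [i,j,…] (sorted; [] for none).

[0] flags=1010 → (cmp)
[1] flags=1010 GE?F → skip
[2] flags=1010 LS?F → skip
[3] flags=0010 → (cmp)
[4] flags=0010 CS?T → r4=0x0c
[5] flags=0010 VS?F → skip

EXEC = [4]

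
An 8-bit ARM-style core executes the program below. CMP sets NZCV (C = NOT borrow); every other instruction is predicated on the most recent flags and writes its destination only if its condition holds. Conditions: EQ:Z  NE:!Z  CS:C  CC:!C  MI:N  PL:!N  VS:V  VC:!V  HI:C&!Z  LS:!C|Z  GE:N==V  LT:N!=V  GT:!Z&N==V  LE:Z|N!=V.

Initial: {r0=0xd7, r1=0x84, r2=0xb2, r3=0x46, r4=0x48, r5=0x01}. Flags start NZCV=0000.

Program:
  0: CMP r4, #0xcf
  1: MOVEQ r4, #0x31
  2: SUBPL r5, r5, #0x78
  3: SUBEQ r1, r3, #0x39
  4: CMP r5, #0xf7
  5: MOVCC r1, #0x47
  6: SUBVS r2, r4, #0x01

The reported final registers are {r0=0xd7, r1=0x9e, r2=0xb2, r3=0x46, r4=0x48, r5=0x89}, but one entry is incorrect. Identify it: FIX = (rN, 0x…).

FIX = (r1, 0x47)

[0] flags=0000 → (cmp)
[1] flags=0000 EQ?F → skip
[2] flags=0000 PL?T → r5=0x89
[3] flags=0000 EQ?F → skip
[4] flags=1000 → (cmp)
[5] flags=1000 CC?T → r1=0x47
[6] flags=1000 VS?F → skip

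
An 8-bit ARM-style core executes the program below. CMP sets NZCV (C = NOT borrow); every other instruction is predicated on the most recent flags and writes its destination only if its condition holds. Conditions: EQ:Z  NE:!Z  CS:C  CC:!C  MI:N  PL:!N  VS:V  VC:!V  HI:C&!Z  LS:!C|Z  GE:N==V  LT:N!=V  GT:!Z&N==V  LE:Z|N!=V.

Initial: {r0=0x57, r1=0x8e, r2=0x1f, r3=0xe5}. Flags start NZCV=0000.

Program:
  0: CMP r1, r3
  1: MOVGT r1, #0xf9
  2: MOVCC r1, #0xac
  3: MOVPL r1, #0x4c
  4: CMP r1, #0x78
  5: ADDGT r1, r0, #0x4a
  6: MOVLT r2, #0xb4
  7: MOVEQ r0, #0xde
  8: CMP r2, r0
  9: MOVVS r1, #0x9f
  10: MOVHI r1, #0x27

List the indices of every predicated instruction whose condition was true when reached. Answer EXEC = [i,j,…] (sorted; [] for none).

EXEC = [2,6,9,10]

[0] flags=1000 → (cmp)
[1] flags=1000 GT?F → skip
[2] flags=1000 CC?T → r1=0xac
[3] flags=1000 PL?F → skip
[4] flags=0011 → (cmp)
[5] flags=0011 GT?F → skip
[6] flags=0011 LT?T → r2=0xb4
[7] flags=0011 EQ?F → skip
[8] flags=0011 → (cmp)
[9] flags=0011 VS?T → r1=0x9f
[10] flags=0011 HI?T → r1=0x27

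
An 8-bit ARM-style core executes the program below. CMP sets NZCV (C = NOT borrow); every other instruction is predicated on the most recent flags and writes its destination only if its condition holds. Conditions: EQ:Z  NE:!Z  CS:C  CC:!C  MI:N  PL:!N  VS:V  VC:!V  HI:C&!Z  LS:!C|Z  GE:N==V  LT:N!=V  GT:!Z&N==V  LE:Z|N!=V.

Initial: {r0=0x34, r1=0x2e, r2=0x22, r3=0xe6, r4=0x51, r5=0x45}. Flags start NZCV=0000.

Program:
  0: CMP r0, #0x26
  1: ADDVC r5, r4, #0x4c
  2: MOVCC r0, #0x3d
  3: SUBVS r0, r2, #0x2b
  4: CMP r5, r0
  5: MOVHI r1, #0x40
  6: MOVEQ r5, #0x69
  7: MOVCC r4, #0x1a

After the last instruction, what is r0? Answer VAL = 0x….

VAL = 0x34

0: ✓ CMP  NZCV=0010
1: ✓ ADDVC  r5←0x9d
2: · MOVCC
3: · SUBVS
4: ✓ CMP  NZCV=0011
5: ✓ MOVHI  r1←0x40
6: · MOVEQ
7: · MOVCC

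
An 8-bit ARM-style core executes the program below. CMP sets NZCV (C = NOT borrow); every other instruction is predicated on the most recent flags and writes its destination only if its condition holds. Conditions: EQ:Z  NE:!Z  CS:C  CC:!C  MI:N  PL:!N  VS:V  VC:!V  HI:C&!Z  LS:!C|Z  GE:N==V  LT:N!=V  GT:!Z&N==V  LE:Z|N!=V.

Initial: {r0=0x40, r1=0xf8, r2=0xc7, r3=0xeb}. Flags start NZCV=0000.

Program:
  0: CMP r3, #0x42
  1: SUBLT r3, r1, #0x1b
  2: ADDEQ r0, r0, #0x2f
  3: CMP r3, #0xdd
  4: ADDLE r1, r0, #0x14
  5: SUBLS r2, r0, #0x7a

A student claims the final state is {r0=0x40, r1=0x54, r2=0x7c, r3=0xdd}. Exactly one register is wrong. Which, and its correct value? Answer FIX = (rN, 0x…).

FIX = (r2, 0xc6)

0: ✓ CMP  NZCV=1010
1: ✓ SUBLT  r3←0xdd
2: · ADDEQ
3: ✓ CMP  NZCV=0110
4: ✓ ADDLE  r1←0x54
5: ✓ SUBLS  r2←0xc6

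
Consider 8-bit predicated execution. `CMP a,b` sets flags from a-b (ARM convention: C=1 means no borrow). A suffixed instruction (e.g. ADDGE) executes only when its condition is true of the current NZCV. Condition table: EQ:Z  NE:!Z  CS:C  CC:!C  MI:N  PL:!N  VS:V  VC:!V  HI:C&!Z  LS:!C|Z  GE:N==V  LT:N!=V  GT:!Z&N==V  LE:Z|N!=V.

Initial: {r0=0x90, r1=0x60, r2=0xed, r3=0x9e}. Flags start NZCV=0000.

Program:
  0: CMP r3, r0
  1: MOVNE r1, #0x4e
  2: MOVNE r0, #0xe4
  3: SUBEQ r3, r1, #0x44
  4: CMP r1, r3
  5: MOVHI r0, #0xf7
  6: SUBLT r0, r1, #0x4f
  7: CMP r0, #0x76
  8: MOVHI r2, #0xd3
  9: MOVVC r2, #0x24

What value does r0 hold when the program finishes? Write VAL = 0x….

0: ✓ CMP  NZCV=0010
1: ✓ MOVNE  r1←0x4e
2: ✓ MOVNE  r0←0xe4
3: · SUBEQ
4: ✓ CMP  NZCV=1001
5: · MOVHI
6: · SUBLT
7: ✓ CMP  NZCV=0011
8: ✓ MOVHI  r2←0xd3
9: · MOVVC

VAL = 0xe4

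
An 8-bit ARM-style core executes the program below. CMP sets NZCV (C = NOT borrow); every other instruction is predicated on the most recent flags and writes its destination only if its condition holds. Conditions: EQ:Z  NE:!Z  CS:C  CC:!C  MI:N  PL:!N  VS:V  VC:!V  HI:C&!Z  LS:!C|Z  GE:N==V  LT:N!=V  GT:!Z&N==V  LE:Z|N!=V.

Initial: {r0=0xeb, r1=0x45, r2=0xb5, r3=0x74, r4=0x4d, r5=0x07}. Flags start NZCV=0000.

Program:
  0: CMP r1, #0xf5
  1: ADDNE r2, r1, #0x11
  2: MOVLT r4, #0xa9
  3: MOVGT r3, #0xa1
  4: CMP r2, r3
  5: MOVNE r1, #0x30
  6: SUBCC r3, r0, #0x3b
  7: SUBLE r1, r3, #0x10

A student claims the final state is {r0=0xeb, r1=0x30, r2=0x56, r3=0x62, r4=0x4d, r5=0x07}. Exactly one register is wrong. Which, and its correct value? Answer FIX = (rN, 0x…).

0: ✓ CMP  NZCV=0000
1: ✓ ADDNE  r2←0x56
2: · MOVLT
3: ✓ MOVGT  r3←0xa1
4: ✓ CMP  NZCV=1001
5: ✓ MOVNE  r1←0x30
6: ✓ SUBCC  r3←0xb0
7: · SUBLE

FIX = (r3, 0xb0)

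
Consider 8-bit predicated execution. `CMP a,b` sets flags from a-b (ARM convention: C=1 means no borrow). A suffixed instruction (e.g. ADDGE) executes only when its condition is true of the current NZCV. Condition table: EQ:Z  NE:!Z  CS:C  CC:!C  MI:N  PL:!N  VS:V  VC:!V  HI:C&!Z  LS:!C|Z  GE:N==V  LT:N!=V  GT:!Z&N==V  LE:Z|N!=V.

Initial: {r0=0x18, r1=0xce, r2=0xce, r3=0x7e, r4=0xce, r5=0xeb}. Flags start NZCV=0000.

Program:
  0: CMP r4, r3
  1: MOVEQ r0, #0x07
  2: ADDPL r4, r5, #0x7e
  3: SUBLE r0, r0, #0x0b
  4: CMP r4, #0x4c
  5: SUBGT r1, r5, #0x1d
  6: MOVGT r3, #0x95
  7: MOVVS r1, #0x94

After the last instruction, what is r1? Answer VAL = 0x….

[0] flags=0011 → (cmp)
[1] flags=0011 EQ?F → skip
[2] flags=0011 PL?T → r4=0x69
[3] flags=0011 LE?T → r0=0x0d
[4] flags=0010 → (cmp)
[5] flags=0010 GT?T → r1=0xce
[6] flags=0010 GT?T → r3=0x95
[7] flags=0010 VS?F → skip

VAL = 0xce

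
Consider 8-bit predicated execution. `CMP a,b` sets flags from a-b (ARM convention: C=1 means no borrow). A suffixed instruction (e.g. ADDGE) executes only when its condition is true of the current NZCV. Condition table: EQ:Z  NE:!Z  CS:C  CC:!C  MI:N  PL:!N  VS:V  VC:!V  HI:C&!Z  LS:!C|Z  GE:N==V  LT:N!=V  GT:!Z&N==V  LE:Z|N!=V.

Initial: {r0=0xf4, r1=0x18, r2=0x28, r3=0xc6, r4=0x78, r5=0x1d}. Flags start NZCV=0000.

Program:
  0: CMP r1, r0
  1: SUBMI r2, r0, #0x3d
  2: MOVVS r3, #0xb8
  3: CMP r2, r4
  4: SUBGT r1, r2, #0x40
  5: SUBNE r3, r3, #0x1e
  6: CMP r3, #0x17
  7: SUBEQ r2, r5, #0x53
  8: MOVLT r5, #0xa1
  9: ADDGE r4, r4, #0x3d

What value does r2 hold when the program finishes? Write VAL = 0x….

VAL = 0x28

0: ✓ CMP  NZCV=0000
1: · SUBMI
2: · MOVVS
3: ✓ CMP  NZCV=1000
4: · SUBGT
5: ✓ SUBNE  r3←0xa8
6: ✓ CMP  NZCV=1010
7: · SUBEQ
8: ✓ MOVLT  r5←0xa1
9: · ADDGE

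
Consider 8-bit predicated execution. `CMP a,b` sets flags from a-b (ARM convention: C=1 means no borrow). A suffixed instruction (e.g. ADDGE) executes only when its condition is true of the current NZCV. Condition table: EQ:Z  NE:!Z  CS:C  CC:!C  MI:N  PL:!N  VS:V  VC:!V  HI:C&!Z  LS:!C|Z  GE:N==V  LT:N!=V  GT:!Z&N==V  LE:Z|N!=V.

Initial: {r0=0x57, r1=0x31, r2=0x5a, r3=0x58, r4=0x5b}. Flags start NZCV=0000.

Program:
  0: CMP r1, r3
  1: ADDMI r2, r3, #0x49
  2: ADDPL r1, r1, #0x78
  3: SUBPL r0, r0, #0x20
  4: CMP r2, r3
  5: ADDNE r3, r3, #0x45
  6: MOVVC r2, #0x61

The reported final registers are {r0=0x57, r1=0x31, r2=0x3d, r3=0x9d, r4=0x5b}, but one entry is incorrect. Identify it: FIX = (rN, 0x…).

FIX = (r2, 0xa1)

[0] flags=1000 → (cmp)
[1] flags=1000 MI?T → r2=0xa1
[2] flags=1000 PL?F → skip
[3] flags=1000 PL?F → skip
[4] flags=0011 → (cmp)
[5] flags=0011 NE?T → r3=0x9d
[6] flags=0011 VC?F → skip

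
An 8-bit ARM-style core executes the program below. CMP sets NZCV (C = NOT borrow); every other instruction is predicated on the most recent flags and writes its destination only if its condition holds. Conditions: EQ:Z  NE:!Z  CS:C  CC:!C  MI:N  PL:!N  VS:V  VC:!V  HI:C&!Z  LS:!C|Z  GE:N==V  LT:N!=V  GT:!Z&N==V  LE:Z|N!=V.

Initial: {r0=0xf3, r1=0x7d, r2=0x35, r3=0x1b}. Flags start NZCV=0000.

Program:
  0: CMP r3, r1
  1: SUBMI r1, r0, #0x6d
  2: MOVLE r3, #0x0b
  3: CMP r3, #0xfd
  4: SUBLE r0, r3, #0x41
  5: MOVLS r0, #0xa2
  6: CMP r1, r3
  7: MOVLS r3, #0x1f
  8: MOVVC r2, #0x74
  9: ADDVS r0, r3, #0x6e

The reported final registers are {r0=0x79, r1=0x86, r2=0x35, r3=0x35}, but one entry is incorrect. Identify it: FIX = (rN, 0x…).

FIX = (r3, 0x0b)

[0] flags=1000 → (cmp)
[1] flags=1000 MI?T → r1=0x86
[2] flags=1000 LE?T → r3=0x0b
[3] flags=0000 → (cmp)
[4] flags=0000 LE?F → skip
[5] flags=0000 LS?T → r0=0xa2
[6] flags=0011 → (cmp)
[7] flags=0011 LS?F → skip
[8] flags=0011 VC?F → skip
[9] flags=0011 VS?T → r0=0x79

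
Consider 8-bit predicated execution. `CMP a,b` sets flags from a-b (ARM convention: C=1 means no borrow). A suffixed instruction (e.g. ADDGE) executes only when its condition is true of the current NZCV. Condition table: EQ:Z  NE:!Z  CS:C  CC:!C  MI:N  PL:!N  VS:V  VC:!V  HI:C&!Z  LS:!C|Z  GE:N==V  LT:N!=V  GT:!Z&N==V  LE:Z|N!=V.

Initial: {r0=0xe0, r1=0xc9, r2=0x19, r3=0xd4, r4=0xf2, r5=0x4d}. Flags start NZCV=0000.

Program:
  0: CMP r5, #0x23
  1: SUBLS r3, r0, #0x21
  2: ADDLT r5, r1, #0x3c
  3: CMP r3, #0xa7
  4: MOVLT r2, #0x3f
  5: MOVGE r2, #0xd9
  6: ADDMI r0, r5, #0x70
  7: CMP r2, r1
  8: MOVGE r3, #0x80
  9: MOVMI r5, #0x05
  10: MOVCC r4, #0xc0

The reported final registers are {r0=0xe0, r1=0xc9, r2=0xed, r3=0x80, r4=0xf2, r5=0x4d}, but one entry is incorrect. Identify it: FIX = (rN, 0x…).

FIX = (r2, 0xd9)

0: ✓ CMP  NZCV=0010
1: · SUBLS
2: · ADDLT
3: ✓ CMP  NZCV=0010
4: · MOVLT
5: ✓ MOVGE  r2←0xd9
6: · ADDMI
7: ✓ CMP  NZCV=0010
8: ✓ MOVGE  r3←0x80
9: · MOVMI
10: · MOVCC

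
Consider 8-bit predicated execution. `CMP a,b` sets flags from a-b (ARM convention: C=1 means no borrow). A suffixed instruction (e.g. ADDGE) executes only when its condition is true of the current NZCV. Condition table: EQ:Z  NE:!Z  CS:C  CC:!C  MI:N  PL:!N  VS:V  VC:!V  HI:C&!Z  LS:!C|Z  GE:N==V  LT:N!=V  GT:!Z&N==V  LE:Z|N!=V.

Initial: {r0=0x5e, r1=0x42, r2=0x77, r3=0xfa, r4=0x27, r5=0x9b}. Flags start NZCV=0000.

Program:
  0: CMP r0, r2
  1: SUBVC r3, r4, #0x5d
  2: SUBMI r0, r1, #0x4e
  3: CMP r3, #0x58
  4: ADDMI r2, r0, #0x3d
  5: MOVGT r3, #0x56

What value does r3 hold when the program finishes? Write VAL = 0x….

0: ✓ CMP  NZCV=1000
1: ✓ SUBVC  r3←0xca
2: ✓ SUBMI  r0←0xf4
3: ✓ CMP  NZCV=0011
4: · ADDMI
5: · MOVGT

VAL = 0xca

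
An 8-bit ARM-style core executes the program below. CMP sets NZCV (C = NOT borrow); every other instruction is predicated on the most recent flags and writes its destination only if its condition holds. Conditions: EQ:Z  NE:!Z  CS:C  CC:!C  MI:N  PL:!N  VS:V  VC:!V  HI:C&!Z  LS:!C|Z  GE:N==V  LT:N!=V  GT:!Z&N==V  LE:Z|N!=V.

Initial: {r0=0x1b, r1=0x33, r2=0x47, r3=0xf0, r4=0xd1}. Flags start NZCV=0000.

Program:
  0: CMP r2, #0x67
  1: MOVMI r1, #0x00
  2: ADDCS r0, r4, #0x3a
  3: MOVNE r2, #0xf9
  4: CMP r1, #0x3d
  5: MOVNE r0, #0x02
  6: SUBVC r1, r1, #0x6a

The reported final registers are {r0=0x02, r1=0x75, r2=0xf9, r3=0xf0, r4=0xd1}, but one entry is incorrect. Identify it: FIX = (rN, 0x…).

FIX = (r1, 0x96)

0: ✓ CMP  NZCV=1000
1: ✓ MOVMI  r1←0x00
2: · ADDCS
3: ✓ MOVNE  r2←0xf9
4: ✓ CMP  NZCV=1000
5: ✓ MOVNE  r0←0x02
6: ✓ SUBVC  r1←0x96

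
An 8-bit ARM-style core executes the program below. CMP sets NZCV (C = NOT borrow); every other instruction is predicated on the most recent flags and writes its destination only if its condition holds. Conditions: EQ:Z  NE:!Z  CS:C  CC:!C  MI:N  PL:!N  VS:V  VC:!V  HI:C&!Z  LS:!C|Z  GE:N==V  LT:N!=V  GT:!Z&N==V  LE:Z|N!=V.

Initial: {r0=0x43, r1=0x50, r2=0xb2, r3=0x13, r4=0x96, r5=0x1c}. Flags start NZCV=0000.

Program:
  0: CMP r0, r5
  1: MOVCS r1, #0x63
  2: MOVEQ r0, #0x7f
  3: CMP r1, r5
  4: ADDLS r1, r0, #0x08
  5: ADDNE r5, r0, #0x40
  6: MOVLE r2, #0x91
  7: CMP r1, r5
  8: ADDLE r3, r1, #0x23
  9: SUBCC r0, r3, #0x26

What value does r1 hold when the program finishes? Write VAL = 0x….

[0] flags=0010 → (cmp)
[1] flags=0010 CS?T → r1=0x63
[2] flags=0010 EQ?F → skip
[3] flags=0010 → (cmp)
[4] flags=0010 LS?F → skip
[5] flags=0010 NE?T → r5=0x83
[6] flags=0010 LE?F → skip
[7] flags=1001 → (cmp)
[8] flags=1001 LE?F → skip
[9] flags=1001 CC?T → r0=0xed

VAL = 0x63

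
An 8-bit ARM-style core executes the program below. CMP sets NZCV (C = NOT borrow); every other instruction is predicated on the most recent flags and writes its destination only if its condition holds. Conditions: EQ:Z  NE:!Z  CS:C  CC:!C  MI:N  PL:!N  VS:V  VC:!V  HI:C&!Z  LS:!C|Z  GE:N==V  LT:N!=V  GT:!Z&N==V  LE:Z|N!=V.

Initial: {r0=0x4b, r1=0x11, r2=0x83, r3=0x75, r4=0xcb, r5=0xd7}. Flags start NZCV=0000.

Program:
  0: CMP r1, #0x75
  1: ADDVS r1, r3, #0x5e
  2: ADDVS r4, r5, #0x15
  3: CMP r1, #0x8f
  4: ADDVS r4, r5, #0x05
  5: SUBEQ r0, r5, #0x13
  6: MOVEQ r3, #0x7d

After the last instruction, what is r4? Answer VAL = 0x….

0: ✓ CMP  NZCV=1000
1: · ADDVS
2: · ADDVS
3: ✓ CMP  NZCV=1001
4: ✓ ADDVS  r4←0xdc
5: · SUBEQ
6: · MOVEQ

VAL = 0xdc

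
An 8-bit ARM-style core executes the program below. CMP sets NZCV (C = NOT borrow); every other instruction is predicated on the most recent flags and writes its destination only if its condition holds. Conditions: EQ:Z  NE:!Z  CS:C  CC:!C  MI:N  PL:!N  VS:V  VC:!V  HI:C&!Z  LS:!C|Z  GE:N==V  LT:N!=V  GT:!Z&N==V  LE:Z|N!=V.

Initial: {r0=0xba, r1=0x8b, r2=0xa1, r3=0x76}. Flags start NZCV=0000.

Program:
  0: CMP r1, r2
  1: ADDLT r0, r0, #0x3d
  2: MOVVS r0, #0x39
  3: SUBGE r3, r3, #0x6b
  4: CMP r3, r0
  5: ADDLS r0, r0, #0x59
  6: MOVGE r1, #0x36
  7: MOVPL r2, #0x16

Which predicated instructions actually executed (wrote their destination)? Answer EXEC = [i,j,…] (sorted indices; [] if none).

0: ✓ CMP  NZCV=1000
1: ✓ ADDLT  r0←0xf7
2: · MOVVS
3: · SUBGE
4: ✓ CMP  NZCV=0000
5: ✓ ADDLS  r0←0x50
6: ✓ MOVGE  r1←0x36
7: ✓ MOVPL  r2←0x16

EXEC = [1,5,6,7]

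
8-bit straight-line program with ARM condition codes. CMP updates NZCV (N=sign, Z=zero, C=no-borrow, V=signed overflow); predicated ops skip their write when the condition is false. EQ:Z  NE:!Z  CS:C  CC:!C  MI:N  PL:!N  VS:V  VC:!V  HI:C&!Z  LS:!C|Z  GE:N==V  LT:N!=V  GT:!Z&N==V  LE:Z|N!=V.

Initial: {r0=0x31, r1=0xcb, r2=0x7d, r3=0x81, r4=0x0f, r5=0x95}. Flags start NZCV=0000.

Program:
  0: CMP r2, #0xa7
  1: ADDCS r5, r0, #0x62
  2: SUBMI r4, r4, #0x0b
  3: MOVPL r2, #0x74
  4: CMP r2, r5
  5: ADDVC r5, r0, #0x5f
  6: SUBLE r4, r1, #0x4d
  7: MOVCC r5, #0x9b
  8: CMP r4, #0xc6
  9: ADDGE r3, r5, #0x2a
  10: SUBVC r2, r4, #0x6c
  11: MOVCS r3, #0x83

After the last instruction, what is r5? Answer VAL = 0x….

[0] flags=1001 → (cmp)
[1] flags=1001 CS?F → skip
[2] flags=1001 MI?T → r4=0x04
[3] flags=1001 PL?F → skip
[4] flags=1001 → (cmp)
[5] flags=1001 VC?F → skip
[6] flags=1001 LE?F → skip
[7] flags=1001 CC?T → r5=0x9b
[8] flags=0000 → (cmp)
[9] flags=0000 GE?T → r3=0xc5
[10] flags=0000 VC?T → r2=0x98
[11] flags=0000 CS?F → skip

VAL = 0x9b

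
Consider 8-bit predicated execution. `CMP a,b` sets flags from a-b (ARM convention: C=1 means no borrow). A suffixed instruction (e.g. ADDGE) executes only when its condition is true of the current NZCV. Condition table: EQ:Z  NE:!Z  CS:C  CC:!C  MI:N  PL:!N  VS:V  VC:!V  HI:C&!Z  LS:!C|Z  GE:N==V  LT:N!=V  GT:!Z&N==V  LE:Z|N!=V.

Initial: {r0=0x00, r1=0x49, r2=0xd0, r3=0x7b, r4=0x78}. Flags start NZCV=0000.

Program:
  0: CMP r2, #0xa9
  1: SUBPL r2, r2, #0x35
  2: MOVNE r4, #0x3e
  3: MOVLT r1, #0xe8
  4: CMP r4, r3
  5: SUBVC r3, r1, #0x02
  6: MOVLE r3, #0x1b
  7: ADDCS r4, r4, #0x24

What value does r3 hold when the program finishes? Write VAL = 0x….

0: ✓ CMP  NZCV=0010
1: ✓ SUBPL  r2←0x9b
2: ✓ MOVNE  r4←0x3e
3: · MOVLT
4: ✓ CMP  NZCV=1000
5: ✓ SUBVC  r3←0x47
6: ✓ MOVLE  r3←0x1b
7: · ADDCS

VAL = 0x1b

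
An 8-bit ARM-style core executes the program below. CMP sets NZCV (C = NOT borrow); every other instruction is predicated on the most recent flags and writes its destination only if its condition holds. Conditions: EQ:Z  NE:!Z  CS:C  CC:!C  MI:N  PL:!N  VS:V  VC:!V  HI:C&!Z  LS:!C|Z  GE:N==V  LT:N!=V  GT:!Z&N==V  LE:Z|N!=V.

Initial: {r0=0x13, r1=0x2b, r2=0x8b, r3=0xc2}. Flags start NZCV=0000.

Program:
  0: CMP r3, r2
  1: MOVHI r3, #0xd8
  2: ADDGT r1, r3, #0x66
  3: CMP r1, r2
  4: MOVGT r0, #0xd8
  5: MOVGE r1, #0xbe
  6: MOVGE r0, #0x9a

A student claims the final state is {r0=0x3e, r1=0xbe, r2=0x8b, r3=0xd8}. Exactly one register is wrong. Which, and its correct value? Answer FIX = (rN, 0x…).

FIX = (r0, 0x9a)

0: ✓ CMP  NZCV=0010
1: ✓ MOVHI  r3←0xd8
2: ✓ ADDGT  r1←0x3e
3: ✓ CMP  NZCV=1001
4: ✓ MOVGT  r0←0xd8
5: ✓ MOVGE  r1←0xbe
6: ✓ MOVGE  r0←0x9a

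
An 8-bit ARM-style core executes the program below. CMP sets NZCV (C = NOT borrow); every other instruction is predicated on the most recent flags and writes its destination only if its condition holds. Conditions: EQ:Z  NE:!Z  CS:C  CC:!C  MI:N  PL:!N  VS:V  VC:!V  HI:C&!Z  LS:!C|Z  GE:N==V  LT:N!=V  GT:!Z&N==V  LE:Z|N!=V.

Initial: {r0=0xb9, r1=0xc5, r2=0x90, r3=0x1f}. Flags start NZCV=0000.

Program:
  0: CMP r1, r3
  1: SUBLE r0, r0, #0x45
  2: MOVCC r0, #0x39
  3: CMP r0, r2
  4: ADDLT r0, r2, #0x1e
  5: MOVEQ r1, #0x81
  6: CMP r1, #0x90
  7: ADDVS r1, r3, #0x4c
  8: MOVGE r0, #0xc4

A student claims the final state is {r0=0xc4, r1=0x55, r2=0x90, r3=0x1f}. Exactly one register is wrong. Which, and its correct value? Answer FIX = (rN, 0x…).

0: ✓ CMP  NZCV=1010
1: ✓ SUBLE  r0←0x74
2: · MOVCC
3: ✓ CMP  NZCV=1001
4: · ADDLT
5: · MOVEQ
6: ✓ CMP  NZCV=0010
7: · ADDVS
8: ✓ MOVGE  r0←0xc4

FIX = (r1, 0xc5)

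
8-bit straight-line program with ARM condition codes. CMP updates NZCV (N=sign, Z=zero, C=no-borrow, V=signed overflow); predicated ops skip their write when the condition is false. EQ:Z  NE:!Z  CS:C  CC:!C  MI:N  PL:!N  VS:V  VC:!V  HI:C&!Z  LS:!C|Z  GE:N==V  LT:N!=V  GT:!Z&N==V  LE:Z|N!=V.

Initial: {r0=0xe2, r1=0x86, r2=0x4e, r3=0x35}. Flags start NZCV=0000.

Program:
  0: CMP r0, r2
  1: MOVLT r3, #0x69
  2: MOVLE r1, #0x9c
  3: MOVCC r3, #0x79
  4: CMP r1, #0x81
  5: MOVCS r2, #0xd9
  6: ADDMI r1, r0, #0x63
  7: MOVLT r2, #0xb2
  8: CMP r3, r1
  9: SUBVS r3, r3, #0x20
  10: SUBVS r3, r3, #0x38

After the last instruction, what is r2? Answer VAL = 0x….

VAL = 0xd9

0: ✓ CMP  NZCV=1010
1: ✓ MOVLT  r3←0x69
2: ✓ MOVLE  r1←0x9c
3: · MOVCC
4: ✓ CMP  NZCV=0010
5: ✓ MOVCS  r2←0xd9
6: · ADDMI
7: · MOVLT
8: ✓ CMP  NZCV=1001
9: ✓ SUBVS  r3←0x49
10: ✓ SUBVS  r3←0x11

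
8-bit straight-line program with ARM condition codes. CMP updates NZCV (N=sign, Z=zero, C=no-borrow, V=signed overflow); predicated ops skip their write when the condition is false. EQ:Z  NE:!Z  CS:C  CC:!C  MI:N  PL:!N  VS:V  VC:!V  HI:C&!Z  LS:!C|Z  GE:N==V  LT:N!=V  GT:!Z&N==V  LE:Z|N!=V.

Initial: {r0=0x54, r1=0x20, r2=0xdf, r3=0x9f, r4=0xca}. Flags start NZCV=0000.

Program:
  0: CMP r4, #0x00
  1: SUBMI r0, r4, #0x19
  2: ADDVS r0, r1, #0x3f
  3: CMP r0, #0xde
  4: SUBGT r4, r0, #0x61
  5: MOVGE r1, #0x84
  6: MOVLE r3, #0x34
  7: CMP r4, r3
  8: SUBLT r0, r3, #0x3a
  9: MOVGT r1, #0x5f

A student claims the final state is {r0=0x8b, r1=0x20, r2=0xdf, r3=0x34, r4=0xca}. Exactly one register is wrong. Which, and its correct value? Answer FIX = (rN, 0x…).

0: ✓ CMP  NZCV=1010
1: ✓ SUBMI  r0←0xb1
2: · ADDVS
3: ✓ CMP  NZCV=1000
4: · SUBGT
5: · MOVGE
6: ✓ MOVLE  r3←0x34
7: ✓ CMP  NZCV=1010
8: ✓ SUBLT  r0←0xfa
9: · MOVGT

FIX = (r0, 0xfa)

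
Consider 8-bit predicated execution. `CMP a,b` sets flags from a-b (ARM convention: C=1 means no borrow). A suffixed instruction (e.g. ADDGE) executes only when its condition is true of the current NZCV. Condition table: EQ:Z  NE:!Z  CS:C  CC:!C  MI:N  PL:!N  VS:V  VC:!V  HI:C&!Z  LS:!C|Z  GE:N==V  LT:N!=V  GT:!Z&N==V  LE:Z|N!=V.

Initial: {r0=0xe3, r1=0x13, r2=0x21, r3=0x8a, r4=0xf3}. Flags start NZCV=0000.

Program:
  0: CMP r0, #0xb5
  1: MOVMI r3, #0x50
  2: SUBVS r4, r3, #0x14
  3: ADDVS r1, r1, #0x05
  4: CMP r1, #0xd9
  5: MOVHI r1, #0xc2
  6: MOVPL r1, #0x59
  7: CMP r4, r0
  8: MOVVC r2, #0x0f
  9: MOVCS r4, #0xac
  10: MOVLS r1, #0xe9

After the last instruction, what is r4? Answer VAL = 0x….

VAL = 0xac

0: ✓ CMP  NZCV=0010
1: · MOVMI
2: · SUBVS
3: · ADDVS
4: ✓ CMP  NZCV=0000
5: · MOVHI
6: ✓ MOVPL  r1←0x59
7: ✓ CMP  NZCV=0010
8: ✓ MOVVC  r2←0x0f
9: ✓ MOVCS  r4←0xac
10: · MOVLS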